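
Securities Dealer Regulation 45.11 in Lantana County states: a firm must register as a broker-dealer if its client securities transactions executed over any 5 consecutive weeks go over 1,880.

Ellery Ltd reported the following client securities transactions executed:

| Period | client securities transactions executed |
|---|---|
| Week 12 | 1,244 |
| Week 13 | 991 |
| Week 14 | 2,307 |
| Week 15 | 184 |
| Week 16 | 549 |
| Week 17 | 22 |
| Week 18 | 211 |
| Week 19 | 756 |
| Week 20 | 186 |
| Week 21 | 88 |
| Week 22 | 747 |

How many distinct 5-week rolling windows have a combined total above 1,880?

Week 12–Week 16: 1,244 + 991 + 2,307 + 184 + 549 = 5,275 (over)
Week 13–Week 17: 991 + 2,307 + 184 + 549 + 22 = 4,053 (over)
Week 14–Week 18: 2,307 + 184 + 549 + 22 + 211 = 3,273 (over)
Week 15–Week 19: 184 + 549 + 22 + 211 + 756 = 1,722 (under)
Week 16–Week 20: 549 + 22 + 211 + 756 + 186 = 1,724 (under)
Week 17–Week 21: 22 + 211 + 756 + 186 + 88 = 1,263 (under)
Week 18–Week 22: 211 + 756 + 186 + 88 + 747 = 1,988 (over)
4 windows exceed the threshold.

4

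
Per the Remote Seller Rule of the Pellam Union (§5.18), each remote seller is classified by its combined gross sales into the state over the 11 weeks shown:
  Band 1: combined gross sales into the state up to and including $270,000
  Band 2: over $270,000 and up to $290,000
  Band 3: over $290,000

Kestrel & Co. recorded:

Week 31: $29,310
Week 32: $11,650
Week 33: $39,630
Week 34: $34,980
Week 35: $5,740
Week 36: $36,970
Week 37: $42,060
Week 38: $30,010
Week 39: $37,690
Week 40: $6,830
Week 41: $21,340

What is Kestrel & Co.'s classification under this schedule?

Band 3

Combined gross sales into the state: $29,310 + $11,650 + $39,630 + $34,980 + $5,740 + $36,970 + $42,060 + $30,010 + $37,690 + $6,830 + $21,340 = $296,210.
$296,210 > $290,000, so Band 3 applies.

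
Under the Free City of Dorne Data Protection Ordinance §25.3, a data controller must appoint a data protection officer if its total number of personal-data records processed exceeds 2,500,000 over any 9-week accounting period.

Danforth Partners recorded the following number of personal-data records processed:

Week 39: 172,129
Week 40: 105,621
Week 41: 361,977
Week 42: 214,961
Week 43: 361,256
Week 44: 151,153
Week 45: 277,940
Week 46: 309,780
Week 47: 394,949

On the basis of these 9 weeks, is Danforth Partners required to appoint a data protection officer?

No

Total number of personal-data records processed: 172,129 + 105,621 + 361,977 + 214,961 + 361,256 + 151,153 + 277,940 + 309,780 + 394,949 = 2,349,766.
2,349,766 ≤ 2,500,000, so the threshold is not exceeded.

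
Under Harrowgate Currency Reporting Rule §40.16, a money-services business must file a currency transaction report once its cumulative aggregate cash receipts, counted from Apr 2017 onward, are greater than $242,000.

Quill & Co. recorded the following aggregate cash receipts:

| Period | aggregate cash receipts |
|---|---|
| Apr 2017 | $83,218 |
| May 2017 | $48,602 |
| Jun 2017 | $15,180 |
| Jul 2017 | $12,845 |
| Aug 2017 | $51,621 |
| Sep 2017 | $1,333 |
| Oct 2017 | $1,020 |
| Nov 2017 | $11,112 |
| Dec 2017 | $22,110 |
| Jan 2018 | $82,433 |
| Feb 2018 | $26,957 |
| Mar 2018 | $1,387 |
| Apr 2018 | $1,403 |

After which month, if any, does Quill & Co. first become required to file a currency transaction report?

Through Apr 2017: $83,218
Through May 2017: $131,820
Through Jun 2017: $147,000
Through Jul 2017: $159,845
Through Aug 2017: $211,466
Through Sep 2017: $212,799
Through Oct 2017: $213,819
Through Nov 2017: $224,931
Through Dec 2017: $247,041 ← exceeds threshold

Dec 2017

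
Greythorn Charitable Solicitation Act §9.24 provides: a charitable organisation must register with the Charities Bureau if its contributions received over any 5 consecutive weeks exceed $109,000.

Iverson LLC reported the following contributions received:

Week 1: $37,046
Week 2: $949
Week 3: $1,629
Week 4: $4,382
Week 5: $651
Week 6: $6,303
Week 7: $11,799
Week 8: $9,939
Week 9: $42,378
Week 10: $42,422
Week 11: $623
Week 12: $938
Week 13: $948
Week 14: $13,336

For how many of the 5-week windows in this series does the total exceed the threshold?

1

Week 1–Week 5: $37,046 + $949 + $1,629 + $4,382 + $651 = $44,657 (under)
Week 2–Week 6: $949 + $1,629 + $4,382 + $651 + $6,303 = $13,914 (under)
Week 3–Week 7: $1,629 + $4,382 + $651 + $6,303 + $11,799 = $24,764 (under)
Week 4–Week 8: $4,382 + $651 + $6,303 + $11,799 + $9,939 = $33,074 (under)
Week 5–Week 9: $651 + $6,303 + $11,799 + $9,939 + $42,378 = $71,070 (under)
Week 6–Week 10: $6,303 + $11,799 + $9,939 + $42,378 + $42,422 = $112,841 (over)
Week 7–Week 11: $11,799 + $9,939 + $42,378 + $42,422 + $623 = $107,161 (under)
Week 8–Week 12: $9,939 + $42,378 + $42,422 + $623 + $938 = $96,300 (under)
Week 9–Week 13: $42,378 + $42,422 + $623 + $938 + $948 = $87,309 (under)
Week 10–Week 14: $42,422 + $623 + $938 + $948 + $13,336 = $58,267 (under)
1 window exceeds the threshold.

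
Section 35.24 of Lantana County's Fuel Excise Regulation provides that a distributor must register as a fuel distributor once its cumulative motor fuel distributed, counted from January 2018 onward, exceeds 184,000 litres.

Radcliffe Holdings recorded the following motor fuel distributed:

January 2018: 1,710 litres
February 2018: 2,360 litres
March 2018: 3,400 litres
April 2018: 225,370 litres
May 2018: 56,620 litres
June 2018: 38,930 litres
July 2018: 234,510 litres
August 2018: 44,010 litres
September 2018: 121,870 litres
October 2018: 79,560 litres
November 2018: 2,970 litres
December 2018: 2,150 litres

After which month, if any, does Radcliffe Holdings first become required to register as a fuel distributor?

Through January 2018: 1,710 litres
Through February 2018: 4,070 litres
Through March 2018: 7,470 litres
Through April 2018: 232,840 litres ← exceeds threshold

April 2018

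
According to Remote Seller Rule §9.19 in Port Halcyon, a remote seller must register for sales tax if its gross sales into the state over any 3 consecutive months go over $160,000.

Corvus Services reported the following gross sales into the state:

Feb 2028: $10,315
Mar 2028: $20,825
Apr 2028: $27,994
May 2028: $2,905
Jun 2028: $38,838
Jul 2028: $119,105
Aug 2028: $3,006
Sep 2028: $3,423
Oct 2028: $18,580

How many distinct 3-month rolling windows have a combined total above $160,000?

Feb 2028–Apr 2028: $10,315 + $20,825 + $27,994 = $59,134 (under)
Mar 2028–May 2028: $20,825 + $27,994 + $2,905 = $51,724 (under)
Apr 2028–Jun 2028: $27,994 + $2,905 + $38,838 = $69,737 (under)
May 2028–Jul 2028: $2,905 + $38,838 + $119,105 = $160,848 (over)
Jun 2028–Aug 2028: $38,838 + $119,105 + $3,006 = $160,949 (over)
Jul 2028–Sep 2028: $119,105 + $3,006 + $3,423 = $125,534 (under)
Aug 2028–Oct 2028: $3,006 + $3,423 + $18,580 = $25,009 (under)
2 windows exceed the threshold.

2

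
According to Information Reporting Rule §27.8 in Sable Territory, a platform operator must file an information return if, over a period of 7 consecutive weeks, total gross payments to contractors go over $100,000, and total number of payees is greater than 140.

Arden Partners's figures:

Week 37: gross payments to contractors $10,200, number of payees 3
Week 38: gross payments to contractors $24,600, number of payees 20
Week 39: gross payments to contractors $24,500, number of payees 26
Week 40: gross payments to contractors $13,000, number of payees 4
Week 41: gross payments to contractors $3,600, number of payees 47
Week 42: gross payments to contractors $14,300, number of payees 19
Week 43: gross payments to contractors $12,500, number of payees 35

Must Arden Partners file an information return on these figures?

Yes

Total gross payments to contractors: $10,200 + $24,600 + $24,500 + $13,000 + $3,600 + $14,300 + $12,500 = $102,700 (> $100,000).
Total number of payees: 3 + 20 + 26 + 4 + 47 + 19 + 35 = 154 (> 140).
The test is 'and': both thresholds are exceeded.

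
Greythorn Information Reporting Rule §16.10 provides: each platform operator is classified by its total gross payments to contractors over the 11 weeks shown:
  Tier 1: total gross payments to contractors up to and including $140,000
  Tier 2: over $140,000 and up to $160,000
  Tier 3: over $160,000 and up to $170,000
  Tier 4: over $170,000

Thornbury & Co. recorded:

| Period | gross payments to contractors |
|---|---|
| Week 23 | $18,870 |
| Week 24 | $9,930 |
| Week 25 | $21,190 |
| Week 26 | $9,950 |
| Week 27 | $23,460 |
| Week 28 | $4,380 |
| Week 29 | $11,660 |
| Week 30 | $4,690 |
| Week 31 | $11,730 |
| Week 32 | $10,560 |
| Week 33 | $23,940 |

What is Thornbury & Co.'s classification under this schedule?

Total gross payments to contractors: $18,870 + $9,930 + $21,190 + $9,950 + $23,460 + $4,380 + $11,660 + $4,690 + $11,730 + $10,560 + $23,940 = $150,360.
$140,000 < $150,360 ≤ $160,000, so Tier 2 applies.

Tier 2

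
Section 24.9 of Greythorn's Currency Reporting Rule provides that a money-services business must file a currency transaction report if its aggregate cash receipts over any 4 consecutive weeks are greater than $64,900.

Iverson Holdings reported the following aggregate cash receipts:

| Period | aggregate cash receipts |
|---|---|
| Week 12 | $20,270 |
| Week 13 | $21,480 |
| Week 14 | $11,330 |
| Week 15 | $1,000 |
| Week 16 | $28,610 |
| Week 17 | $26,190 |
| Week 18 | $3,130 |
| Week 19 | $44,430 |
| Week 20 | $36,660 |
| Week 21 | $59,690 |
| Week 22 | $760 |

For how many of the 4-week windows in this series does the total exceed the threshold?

Week 12–Week 15: $20,270 + $21,480 + $11,330 + $1,000 = $54,080 (under)
Week 13–Week 16: $21,480 + $11,330 + $1,000 + $28,610 = $62,420 (under)
Week 14–Week 17: $11,330 + $1,000 + $28,610 + $26,190 = $67,130 (over)
Week 15–Week 18: $1,000 + $28,610 + $26,190 + $3,130 = $58,930 (under)
Week 16–Week 19: $28,610 + $26,190 + $3,130 + $44,430 = $102,360 (over)
Week 17–Week 20: $26,190 + $3,130 + $44,430 + $36,660 = $110,410 (over)
Week 18–Week 21: $3,130 + $44,430 + $36,660 + $59,690 = $143,910 (over)
Week 19–Week 22: $44,430 + $36,660 + $59,690 + $760 = $141,540 (over)
5 windows exceed the threshold.

5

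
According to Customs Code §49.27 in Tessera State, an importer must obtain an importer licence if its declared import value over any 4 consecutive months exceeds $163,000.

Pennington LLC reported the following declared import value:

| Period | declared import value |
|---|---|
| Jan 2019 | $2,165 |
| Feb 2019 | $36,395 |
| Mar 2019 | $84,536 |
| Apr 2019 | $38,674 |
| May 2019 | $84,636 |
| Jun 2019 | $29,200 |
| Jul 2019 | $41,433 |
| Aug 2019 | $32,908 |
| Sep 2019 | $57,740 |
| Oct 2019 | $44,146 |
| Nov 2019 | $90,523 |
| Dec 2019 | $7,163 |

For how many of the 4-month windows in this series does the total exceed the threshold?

Jan 2019–Apr 2019: $2,165 + $36,395 + $84,536 + $38,674 = $161,770 (under)
Feb 2019–May 2019: $36,395 + $84,536 + $38,674 + $84,636 = $244,241 (over)
Mar 2019–Jun 2019: $84,536 + $38,674 + $84,636 + $29,200 = $237,046 (over)
Apr 2019–Jul 2019: $38,674 + $84,636 + $29,200 + $41,433 = $193,943 (over)
May 2019–Aug 2019: $84,636 + $29,200 + $41,433 + $32,908 = $188,177 (over)
Jun 2019–Sep 2019: $29,200 + $41,433 + $32,908 + $57,740 = $161,281 (under)
Jul 2019–Oct 2019: $41,433 + $32,908 + $57,740 + $44,146 = $176,227 (over)
Aug 2019–Nov 2019: $32,908 + $57,740 + $44,146 + $90,523 = $225,317 (over)
Sep 2019–Dec 2019: $57,740 + $44,146 + $90,523 + $7,163 = $199,572 (over)
7 windows exceed the threshold.

7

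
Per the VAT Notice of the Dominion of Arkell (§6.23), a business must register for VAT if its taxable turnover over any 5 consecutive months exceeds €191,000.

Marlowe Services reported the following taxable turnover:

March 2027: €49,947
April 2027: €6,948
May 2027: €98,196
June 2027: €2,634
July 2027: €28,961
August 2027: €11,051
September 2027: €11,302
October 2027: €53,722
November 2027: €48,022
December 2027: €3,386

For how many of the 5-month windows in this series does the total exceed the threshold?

0

March 2027–July 2027: €49,947 + €6,948 + €98,196 + €2,634 + €28,961 = €186,686 (under)
April 2027–August 2027: €6,948 + €98,196 + €2,634 + €28,961 + €11,051 = €147,790 (under)
May 2027–September 2027: €98,196 + €2,634 + €28,961 + €11,051 + €11,302 = €152,144 (under)
June 2027–October 2027: €2,634 + €28,961 + €11,051 + €11,302 + €53,722 = €107,670 (under)
July 2027–November 2027: €28,961 + €11,051 + €11,302 + €53,722 + €48,022 = €153,058 (under)
August 2027–December 2027: €11,051 + €11,302 + €53,722 + €48,022 + €3,386 = €127,483 (under)
0 windows exceed the threshold.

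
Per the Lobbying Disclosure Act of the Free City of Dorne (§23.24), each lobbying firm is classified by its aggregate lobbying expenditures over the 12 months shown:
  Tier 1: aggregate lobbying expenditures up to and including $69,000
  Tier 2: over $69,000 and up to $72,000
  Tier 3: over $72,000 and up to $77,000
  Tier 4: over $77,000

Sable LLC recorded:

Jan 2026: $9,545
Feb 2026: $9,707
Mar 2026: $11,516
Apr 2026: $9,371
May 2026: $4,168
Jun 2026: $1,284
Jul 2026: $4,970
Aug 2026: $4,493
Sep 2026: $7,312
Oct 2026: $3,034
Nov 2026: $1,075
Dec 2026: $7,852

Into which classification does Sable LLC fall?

Aggregate lobbying expenditures: $9,545 + $9,707 + $11,516 + $9,371 + $4,168 + $1,284 + $4,970 + $4,493 + $7,312 + $3,034 + $1,075 + $7,852 = $74,327.
$72,000 < $74,327 ≤ $77,000, so Tier 3 applies.

Tier 3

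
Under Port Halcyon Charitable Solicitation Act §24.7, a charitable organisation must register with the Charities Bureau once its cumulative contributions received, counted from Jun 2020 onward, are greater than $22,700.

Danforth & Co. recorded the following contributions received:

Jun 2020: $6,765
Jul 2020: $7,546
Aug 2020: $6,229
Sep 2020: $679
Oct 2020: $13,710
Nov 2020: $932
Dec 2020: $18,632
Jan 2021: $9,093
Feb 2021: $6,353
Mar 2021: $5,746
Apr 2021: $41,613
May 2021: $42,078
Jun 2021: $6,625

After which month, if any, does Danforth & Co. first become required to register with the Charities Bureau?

Oct 2020

Through Jun 2020: $6,765
Through Jul 2020: $14,311
Through Aug 2020: $20,540
Through Sep 2020: $21,219
Through Oct 2020: $34,929 ← exceeds threshold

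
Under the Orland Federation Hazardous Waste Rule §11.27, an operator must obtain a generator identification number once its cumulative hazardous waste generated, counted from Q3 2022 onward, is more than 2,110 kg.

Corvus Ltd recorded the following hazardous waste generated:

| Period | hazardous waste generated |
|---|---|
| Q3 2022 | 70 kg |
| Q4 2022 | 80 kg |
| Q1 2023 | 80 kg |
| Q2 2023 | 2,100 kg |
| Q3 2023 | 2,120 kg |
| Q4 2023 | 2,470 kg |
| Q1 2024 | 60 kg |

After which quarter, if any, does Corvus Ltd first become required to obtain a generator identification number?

Through Q3 2022: 70 kg
Through Q4 2022: 150 kg
Through Q1 2023: 230 kg
Through Q2 2023: 2,330 kg ← exceeds threshold

Q2 2023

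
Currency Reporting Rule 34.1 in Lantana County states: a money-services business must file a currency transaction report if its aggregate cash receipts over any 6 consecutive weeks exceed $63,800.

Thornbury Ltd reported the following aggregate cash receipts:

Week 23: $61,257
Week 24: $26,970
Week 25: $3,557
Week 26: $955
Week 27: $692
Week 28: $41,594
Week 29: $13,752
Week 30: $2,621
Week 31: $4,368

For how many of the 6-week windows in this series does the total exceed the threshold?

3

Week 23–Week 28: $61,257 + $26,970 + $3,557 + $955 + $692 + $41,594 = $135,025 (over)
Week 24–Week 29: $26,970 + $3,557 + $955 + $692 + $41,594 + $13,752 = $87,520 (over)
Week 25–Week 30: $3,557 + $955 + $692 + $41,594 + $13,752 + $2,621 = $63,171 (under)
Week 26–Week 31: $955 + $692 + $41,594 + $13,752 + $2,621 + $4,368 = $63,982 (over)
3 windows exceed the threshold.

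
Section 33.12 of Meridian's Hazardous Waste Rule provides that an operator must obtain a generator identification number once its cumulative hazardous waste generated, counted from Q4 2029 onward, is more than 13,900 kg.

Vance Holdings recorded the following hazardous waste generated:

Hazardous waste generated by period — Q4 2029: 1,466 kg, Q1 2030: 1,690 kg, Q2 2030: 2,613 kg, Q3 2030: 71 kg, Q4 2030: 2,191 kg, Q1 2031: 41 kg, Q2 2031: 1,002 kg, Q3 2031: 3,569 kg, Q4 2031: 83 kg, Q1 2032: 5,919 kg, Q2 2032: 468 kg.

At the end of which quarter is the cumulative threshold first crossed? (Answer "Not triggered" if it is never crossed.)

Q1 2032

Through Q4 2029: 1,466 kg
Through Q1 2030: 3,156 kg
Through Q2 2030: 5,769 kg
Through Q3 2030: 5,840 kg
Through Q4 2030: 8,031 kg
Through Q1 2031: 8,072 kg
Through Q2 2031: 9,074 kg
Through Q3 2031: 12,643 kg
Through Q4 2031: 12,726 kg
Through Q1 2032: 18,645 kg ← exceeds threshold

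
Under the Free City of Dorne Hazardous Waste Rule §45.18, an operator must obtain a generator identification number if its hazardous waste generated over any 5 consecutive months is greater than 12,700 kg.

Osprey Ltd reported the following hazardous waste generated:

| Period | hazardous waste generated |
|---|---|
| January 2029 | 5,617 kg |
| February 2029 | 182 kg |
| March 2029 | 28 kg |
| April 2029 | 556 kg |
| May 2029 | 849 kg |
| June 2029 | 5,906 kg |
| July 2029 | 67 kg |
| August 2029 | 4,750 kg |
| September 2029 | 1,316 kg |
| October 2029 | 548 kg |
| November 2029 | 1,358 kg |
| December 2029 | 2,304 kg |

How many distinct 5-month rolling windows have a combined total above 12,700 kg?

January 2029–May 2029: 5,617 kg + 182 kg + 28 kg + 556 kg + 849 kg = 7,232 kg (under)
February 2029–June 2029: 182 kg + 28 kg + 556 kg + 849 kg + 5,906 kg = 7,521 kg (under)
March 2029–July 2029: 28 kg + 556 kg + 849 kg + 5,906 kg + 67 kg = 7,406 kg (under)
April 2029–August 2029: 556 kg + 849 kg + 5,906 kg + 67 kg + 4,750 kg = 12,128 kg (under)
May 2029–September 2029: 849 kg + 5,906 kg + 67 kg + 4,750 kg + 1,316 kg = 12,888 kg (over)
June 2029–October 2029: 5,906 kg + 67 kg + 4,750 kg + 1,316 kg + 548 kg = 12,587 kg (under)
July 2029–November 2029: 67 kg + 4,750 kg + 1,316 kg + 548 kg + 1,358 kg = 8,039 kg (under)
August 2029–December 2029: 4,750 kg + 1,316 kg + 548 kg + 1,358 kg + 2,304 kg = 10,276 kg (under)
1 window exceeds the threshold.

1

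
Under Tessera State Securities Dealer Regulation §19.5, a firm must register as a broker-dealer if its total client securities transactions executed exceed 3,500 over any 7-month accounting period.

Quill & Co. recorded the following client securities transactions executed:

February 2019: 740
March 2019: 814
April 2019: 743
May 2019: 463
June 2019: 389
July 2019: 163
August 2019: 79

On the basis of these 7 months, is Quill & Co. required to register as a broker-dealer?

Total client securities transactions executed: 740 + 814 + 743 + 463 + 389 + 163 + 79 = 3,391.
3,391 ≤ 3,500, so the threshold is not exceeded.

No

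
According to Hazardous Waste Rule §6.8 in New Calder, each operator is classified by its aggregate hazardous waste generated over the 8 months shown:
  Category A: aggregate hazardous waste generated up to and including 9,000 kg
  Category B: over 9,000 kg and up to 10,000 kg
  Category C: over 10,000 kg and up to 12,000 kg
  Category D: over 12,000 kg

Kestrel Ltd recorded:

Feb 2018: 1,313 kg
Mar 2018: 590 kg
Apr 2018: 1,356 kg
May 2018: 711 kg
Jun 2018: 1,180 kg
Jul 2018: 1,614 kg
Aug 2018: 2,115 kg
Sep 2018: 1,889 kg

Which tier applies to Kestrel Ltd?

Category C

Aggregate hazardous waste generated: 1,313 kg + 590 kg + 1,356 kg + 711 kg + 1,180 kg + 1,614 kg + 2,115 kg + 1,889 kg = 10,768 kg.
10,000 kg < 10,768 kg ≤ 12,000 kg, so Category C applies.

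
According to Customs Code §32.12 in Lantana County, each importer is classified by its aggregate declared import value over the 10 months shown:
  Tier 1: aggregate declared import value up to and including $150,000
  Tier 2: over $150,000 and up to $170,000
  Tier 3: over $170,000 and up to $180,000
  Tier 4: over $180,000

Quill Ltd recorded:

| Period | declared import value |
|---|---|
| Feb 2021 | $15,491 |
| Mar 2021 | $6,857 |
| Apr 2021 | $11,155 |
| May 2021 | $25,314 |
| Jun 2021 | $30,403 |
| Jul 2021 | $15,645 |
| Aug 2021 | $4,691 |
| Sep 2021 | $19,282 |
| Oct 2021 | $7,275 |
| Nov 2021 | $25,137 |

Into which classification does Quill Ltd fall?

Tier 2

Aggregate declared import value: $15,491 + $6,857 + $11,155 + $25,314 + $30,403 + $15,645 + $4,691 + $19,282 + $7,275 + $25,137 = $161,250.
$150,000 < $161,250 ≤ $170,000, so Tier 2 applies.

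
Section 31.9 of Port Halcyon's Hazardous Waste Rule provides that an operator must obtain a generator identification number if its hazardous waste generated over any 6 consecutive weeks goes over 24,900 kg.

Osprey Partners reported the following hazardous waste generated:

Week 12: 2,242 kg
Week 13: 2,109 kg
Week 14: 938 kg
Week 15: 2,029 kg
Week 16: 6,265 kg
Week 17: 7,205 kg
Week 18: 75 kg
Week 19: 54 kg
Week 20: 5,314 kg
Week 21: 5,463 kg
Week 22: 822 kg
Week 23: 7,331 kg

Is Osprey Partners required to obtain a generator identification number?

Week 12–Week 17: 2,242 kg + 2,109 kg + 938 kg + 2,029 kg + 6,265 kg + 7,205 kg = 20,788 kg (under)
Week 13–Week 18: 2,109 kg + 938 kg + 2,029 kg + 6,265 kg + 7,205 kg + 75 kg = 18,621 kg (under)
Week 14–Week 19: 938 kg + 2,029 kg + 6,265 kg + 7,205 kg + 75 kg + 54 kg = 16,566 kg (under)
Week 15–Week 20: 2,029 kg + 6,265 kg + 7,205 kg + 75 kg + 54 kg + 5,314 kg = 20,942 kg (under)
Week 16–Week 21: 6,265 kg + 7,205 kg + 75 kg + 54 kg + 5,314 kg + 5,463 kg = 24,376 kg (under)
Week 17–Week 22: 7,205 kg + 75 kg + 54 kg + 5,314 kg + 5,463 kg + 822 kg = 18,933 kg (under)
Week 18–Week 23: 75 kg + 54 kg + 5,314 kg + 5,463 kg + 822 kg + 7,331 kg = 19,059 kg (under)
No window exceeds 24,900 kg.

No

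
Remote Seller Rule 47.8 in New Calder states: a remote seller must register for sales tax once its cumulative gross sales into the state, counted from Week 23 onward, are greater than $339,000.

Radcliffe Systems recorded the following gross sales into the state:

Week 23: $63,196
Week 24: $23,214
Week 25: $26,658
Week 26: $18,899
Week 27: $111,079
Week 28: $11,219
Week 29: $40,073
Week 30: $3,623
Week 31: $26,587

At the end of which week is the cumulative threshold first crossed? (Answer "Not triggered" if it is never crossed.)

Not triggered

Through Week 23: $63,196
Through Week 24: $86,410
Through Week 25: $113,068
Through Week 26: $131,967
Through Week 27: $243,046
Through Week 28: $254,265
Through Week 29: $294,338
Through Week 30: $297,961
Through Week 31: $324,548
Final cumulative total $324,548 ≤ $339,000; the threshold is never exceeded.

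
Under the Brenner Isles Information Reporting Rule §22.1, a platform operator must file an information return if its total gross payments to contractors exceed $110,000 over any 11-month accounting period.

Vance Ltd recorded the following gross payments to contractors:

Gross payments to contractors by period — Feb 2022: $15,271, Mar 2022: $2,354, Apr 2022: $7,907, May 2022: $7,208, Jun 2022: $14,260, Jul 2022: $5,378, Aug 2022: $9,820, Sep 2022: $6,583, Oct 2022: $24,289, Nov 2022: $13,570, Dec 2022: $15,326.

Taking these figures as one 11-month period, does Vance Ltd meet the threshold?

Yes

Total gross payments to contractors: $15,271 + $2,354 + $7,907 + $7,208 + $14,260 + $5,378 + $9,820 + $6,583 + $24,289 + $13,570 + $15,326 = $121,966.
$121,966 > $110,000, so the threshold is exceeded.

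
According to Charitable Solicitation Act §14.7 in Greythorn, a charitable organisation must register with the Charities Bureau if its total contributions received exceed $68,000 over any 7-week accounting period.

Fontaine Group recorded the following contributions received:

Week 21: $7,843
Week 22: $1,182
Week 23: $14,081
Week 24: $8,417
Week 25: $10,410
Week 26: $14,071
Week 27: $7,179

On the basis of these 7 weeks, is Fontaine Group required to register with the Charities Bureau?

Total contributions received: $7,843 + $1,182 + $14,081 + $8,417 + $10,410 + $14,071 + $7,179 = $63,183.
$63,183 ≤ $68,000, so the threshold is not exceeded.

No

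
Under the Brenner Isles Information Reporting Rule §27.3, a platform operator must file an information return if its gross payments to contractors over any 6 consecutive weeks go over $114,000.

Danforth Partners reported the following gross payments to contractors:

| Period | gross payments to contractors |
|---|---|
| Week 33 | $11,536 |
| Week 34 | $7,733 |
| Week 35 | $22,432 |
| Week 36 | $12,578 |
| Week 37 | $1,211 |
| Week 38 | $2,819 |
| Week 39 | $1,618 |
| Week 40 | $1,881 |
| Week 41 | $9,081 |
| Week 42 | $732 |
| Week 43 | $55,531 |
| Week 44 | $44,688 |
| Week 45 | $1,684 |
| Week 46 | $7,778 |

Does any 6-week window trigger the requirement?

Week 33–Week 38: $11,536 + $7,733 + $22,432 + $12,578 + $1,211 + $2,819 = $58,309 (under)
Week 34–Week 39: $7,733 + $22,432 + $12,578 + $1,211 + $2,819 + $1,618 = $48,391 (under)
Week 35–Week 40: $22,432 + $12,578 + $1,211 + $2,819 + $1,618 + $1,881 = $42,539 (under)
Week 36–Week 41: $12,578 + $1,211 + $2,819 + $1,618 + $1,881 + $9,081 = $29,188 (under)
Week 37–Week 42: $1,211 + $2,819 + $1,618 + $1,881 + $9,081 + $732 = $17,342 (under)
Week 38–Week 43: $2,819 + $1,618 + $1,881 + $9,081 + $732 + $55,531 = $71,662 (under)
Week 39–Week 44: $1,618 + $1,881 + $9,081 + $732 + $55,531 + $44,688 = $113,531 (under)
Week 40–Week 45: $1,881 + $9,081 + $732 + $55,531 + $44,688 + $1,684 = $113,597 (under)
Week 41–Week 46: $9,081 + $732 + $55,531 + $44,688 + $1,684 + $7,778 = $119,494 (over)
At least one window exceeds $114,000.

Yes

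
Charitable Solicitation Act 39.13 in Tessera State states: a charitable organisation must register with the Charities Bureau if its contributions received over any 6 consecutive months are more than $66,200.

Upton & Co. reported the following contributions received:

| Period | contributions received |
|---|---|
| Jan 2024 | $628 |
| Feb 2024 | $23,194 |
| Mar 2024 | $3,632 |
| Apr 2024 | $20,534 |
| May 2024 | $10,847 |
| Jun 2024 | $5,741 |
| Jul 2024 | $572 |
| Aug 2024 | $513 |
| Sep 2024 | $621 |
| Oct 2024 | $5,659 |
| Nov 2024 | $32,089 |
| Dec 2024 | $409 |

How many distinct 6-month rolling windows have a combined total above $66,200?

Jan 2024–Jun 2024: $628 + $23,194 + $3,632 + $20,534 + $10,847 + $5,741 = $64,576 (under)
Feb 2024–Jul 2024: $23,194 + $3,632 + $20,534 + $10,847 + $5,741 + $572 = $64,520 (under)
Mar 2024–Aug 2024: $3,632 + $20,534 + $10,847 + $5,741 + $572 + $513 = $41,839 (under)
Apr 2024–Sep 2024: $20,534 + $10,847 + $5,741 + $572 + $513 + $621 = $38,828 (under)
May 2024–Oct 2024: $10,847 + $5,741 + $572 + $513 + $621 + $5,659 = $23,953 (under)
Jun 2024–Nov 2024: $5,741 + $572 + $513 + $621 + $5,659 + $32,089 = $45,195 (under)
Jul 2024–Dec 2024: $572 + $513 + $621 + $5,659 + $32,089 + $409 = $39,863 (under)
0 windows exceed the threshold.

0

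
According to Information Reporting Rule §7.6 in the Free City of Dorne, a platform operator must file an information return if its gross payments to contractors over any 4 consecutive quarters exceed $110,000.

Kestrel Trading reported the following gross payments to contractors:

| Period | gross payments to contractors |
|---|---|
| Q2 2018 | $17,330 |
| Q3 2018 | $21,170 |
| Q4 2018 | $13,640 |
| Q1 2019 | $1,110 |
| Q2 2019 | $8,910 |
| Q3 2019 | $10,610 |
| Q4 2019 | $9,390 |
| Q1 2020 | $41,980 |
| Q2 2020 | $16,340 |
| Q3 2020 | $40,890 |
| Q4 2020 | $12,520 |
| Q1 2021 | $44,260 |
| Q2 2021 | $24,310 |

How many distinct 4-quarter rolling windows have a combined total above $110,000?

Q2 2018–Q1 2019: $17,330 + $21,170 + $13,640 + $1,110 = $53,250 (under)
Q3 2018–Q2 2019: $21,170 + $13,640 + $1,110 + $8,910 = $44,830 (under)
Q4 2018–Q3 2019: $13,640 + $1,110 + $8,910 + $10,610 = $34,270 (under)
Q1 2019–Q4 2019: $1,110 + $8,910 + $10,610 + $9,390 = $30,020 (under)
Q2 2019–Q1 2020: $8,910 + $10,610 + $9,390 + $41,980 = $70,890 (under)
Q3 2019–Q2 2020: $10,610 + $9,390 + $41,980 + $16,340 = $78,320 (under)
Q4 2019–Q3 2020: $9,390 + $41,980 + $16,340 + $40,890 = $108,600 (under)
Q1 2020–Q4 2020: $41,980 + $16,340 + $40,890 + $12,520 = $111,730 (over)
Q2 2020–Q1 2021: $16,340 + $40,890 + $12,520 + $44,260 = $114,010 (over)
Q3 2020–Q2 2021: $40,890 + $12,520 + $44,260 + $24,310 = $121,980 (over)
3 windows exceed the threshold.

3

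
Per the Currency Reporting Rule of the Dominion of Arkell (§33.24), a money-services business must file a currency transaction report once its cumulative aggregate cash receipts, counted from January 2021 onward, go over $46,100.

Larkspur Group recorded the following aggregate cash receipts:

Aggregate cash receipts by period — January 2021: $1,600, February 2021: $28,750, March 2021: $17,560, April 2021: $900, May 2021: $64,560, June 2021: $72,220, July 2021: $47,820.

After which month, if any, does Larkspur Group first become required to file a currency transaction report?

Through January 2021: $1,600
Through February 2021: $30,350
Through March 2021: $47,910 ← exceeds threshold

March 2021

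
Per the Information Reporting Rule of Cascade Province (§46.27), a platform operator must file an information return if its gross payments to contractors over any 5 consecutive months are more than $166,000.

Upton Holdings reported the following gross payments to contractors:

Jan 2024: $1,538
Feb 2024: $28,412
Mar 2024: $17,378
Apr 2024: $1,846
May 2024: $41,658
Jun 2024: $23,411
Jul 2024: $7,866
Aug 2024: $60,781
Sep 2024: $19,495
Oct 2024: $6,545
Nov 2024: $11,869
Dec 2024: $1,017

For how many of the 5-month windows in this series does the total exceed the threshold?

0

Jan 2024–May 2024: $1,538 + $28,412 + $17,378 + $1,846 + $41,658 = $90,832 (under)
Feb 2024–Jun 2024: $28,412 + $17,378 + $1,846 + $41,658 + $23,411 = $112,705 (under)
Mar 2024–Jul 2024: $17,378 + $1,846 + $41,658 + $23,411 + $7,866 = $92,159 (under)
Apr 2024–Aug 2024: $1,846 + $41,658 + $23,411 + $7,866 + $60,781 = $135,562 (under)
May 2024–Sep 2024: $41,658 + $23,411 + $7,866 + $60,781 + $19,495 = $153,211 (under)
Jun 2024–Oct 2024: $23,411 + $7,866 + $60,781 + $19,495 + $6,545 = $118,098 (under)
Jul 2024–Nov 2024: $7,866 + $60,781 + $19,495 + $6,545 + $11,869 = $106,556 (under)
Aug 2024–Dec 2024: $60,781 + $19,495 + $6,545 + $11,869 + $1,017 = $99,707 (under)
0 windows exceed the threshold.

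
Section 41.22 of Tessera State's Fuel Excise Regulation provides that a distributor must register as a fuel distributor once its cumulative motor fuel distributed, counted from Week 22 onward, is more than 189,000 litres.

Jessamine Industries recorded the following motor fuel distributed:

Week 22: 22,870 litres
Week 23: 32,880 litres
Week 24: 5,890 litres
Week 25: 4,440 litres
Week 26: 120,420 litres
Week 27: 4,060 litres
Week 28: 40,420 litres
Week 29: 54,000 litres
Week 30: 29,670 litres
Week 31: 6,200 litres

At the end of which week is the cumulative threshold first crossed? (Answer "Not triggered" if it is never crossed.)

Through Week 22: 22,870 litres
Through Week 23: 55,750 litres
Through Week 24: 61,640 litres
Through Week 25: 66,080 litres
Through Week 26: 186,500 litres
Through Week 27: 190,560 litres ← exceeds threshold

Week 27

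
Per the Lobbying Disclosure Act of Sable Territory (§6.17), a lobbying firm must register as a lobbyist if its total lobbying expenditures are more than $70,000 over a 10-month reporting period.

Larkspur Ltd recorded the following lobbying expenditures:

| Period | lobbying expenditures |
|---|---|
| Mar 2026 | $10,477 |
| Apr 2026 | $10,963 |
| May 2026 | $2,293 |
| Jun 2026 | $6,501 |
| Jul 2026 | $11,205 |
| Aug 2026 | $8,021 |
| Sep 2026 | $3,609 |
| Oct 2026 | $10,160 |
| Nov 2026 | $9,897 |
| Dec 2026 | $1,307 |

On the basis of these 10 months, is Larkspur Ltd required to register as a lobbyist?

Total lobbying expenditures: $10,477 + $10,963 + $2,293 + $6,501 + $11,205 + $8,021 + $3,609 + $10,160 + $9,897 + $1,307 = $74,433.
$74,433 > $70,000, so the threshold is exceeded.

Yes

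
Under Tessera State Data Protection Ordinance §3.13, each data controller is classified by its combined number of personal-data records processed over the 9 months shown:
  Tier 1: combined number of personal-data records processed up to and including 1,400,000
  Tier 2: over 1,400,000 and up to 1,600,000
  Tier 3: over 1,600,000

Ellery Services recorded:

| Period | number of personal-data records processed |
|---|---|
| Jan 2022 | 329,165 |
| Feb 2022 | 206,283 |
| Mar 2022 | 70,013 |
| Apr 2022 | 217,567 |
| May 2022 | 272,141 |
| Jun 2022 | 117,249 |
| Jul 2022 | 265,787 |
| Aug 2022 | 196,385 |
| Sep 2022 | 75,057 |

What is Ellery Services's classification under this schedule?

Tier 3

Combined number of personal-data records processed: 329,165 + 206,283 + 70,013 + 217,567 + 272,141 + 117,249 + 265,787 + 196,385 + 75,057 = 1,749,647.
1,749,647 > 1,600,000, so Tier 3 applies.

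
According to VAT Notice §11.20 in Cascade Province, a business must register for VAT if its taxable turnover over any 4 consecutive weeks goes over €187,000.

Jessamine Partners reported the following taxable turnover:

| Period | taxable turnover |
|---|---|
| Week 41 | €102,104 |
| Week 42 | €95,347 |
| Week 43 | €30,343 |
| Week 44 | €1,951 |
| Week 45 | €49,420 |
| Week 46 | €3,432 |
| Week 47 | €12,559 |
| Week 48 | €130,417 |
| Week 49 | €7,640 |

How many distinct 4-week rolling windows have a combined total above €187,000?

2

Week 41–Week 44: €102,104 + €95,347 + €30,343 + €1,951 = €229,745 (over)
Week 42–Week 45: €95,347 + €30,343 + €1,951 + €49,420 = €177,061 (under)
Week 43–Week 46: €30,343 + €1,951 + €49,420 + €3,432 = €85,146 (under)
Week 44–Week 47: €1,951 + €49,420 + €3,432 + €12,559 = €67,362 (under)
Week 45–Week 48: €49,420 + €3,432 + €12,559 + €130,417 = €195,828 (over)
Week 46–Week 49: €3,432 + €12,559 + €130,417 + €7,640 = €154,048 (under)
2 windows exceed the threshold.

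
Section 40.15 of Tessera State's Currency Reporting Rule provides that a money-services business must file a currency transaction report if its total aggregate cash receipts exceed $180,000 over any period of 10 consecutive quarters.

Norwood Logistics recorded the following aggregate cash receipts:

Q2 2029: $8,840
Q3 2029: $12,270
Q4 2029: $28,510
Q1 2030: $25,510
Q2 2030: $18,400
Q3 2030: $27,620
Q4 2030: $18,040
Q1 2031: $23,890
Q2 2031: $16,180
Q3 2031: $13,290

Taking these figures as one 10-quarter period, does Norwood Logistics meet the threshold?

Total aggregate cash receipts: $8,840 + $12,270 + $28,510 + $25,510 + $18,400 + $27,620 + $18,040 + $23,890 + $16,180 + $13,290 = $192,550.
$192,550 > $180,000, so the threshold is exceeded.

Yes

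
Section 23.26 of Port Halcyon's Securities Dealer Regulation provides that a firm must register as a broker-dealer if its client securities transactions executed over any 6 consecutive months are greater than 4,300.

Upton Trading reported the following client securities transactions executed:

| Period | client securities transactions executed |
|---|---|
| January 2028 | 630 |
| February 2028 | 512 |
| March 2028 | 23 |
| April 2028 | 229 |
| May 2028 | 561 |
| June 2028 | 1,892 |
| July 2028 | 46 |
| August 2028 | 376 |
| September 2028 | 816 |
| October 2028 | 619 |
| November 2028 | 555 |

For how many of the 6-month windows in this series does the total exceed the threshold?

January 2028–June 2028: 630 + 512 + 23 + 229 + 561 + 1,892 = 3,847 (under)
February 2028–July 2028: 512 + 23 + 229 + 561 + 1,892 + 46 = 3,263 (under)
March 2028–August 2028: 23 + 229 + 561 + 1,892 + 46 + 376 = 3,127 (under)
April 2028–September 2028: 229 + 561 + 1,892 + 46 + 376 + 816 = 3,920 (under)
May 2028–October 2028: 561 + 1,892 + 46 + 376 + 816 + 619 = 4,310 (over)
June 2028–November 2028: 1,892 + 46 + 376 + 816 + 619 + 555 = 4,304 (over)
2 windows exceed the threshold.

2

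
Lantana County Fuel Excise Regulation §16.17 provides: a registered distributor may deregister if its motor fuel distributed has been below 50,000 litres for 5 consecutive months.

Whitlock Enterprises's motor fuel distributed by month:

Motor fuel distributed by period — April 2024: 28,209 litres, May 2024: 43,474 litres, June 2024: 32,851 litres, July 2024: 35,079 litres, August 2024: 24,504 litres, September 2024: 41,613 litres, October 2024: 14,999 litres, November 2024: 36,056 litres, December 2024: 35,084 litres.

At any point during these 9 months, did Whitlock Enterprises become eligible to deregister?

Months below 50,000 litres: April 2024, May 2024, June 2024, July 2024, August 2024, September 2024, October 2024, November 2024, December 2024.
Longest run of consecutive months below the threshold: 9.
9 ≥ 5, so Whitlock Enterprises became eligible.

Yes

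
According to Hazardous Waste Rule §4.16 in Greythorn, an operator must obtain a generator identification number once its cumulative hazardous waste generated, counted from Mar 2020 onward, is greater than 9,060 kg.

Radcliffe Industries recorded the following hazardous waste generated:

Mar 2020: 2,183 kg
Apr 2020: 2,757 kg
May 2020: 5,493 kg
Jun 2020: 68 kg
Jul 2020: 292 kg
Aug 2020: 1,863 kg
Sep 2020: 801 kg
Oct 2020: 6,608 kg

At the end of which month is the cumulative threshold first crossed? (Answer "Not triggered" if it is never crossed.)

Through Mar 2020: 2,183 kg
Through Apr 2020: 4,940 kg
Through May 2020: 10,433 kg ← exceeds threshold

May 2020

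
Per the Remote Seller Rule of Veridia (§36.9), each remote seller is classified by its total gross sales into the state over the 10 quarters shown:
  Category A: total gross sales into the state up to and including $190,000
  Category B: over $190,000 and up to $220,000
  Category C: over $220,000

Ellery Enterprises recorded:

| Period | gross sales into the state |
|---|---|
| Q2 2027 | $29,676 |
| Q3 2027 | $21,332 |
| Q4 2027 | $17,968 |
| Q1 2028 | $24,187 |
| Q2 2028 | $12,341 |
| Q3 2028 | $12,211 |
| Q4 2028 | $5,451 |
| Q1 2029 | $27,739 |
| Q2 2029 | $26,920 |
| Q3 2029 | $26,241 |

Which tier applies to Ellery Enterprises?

Category B

Total gross sales into the state: $29,676 + $21,332 + $17,968 + $24,187 + $12,341 + $12,211 + $5,451 + $27,739 + $26,920 + $26,241 = $204,066.
$190,000 < $204,066 ≤ $220,000, so Category B applies.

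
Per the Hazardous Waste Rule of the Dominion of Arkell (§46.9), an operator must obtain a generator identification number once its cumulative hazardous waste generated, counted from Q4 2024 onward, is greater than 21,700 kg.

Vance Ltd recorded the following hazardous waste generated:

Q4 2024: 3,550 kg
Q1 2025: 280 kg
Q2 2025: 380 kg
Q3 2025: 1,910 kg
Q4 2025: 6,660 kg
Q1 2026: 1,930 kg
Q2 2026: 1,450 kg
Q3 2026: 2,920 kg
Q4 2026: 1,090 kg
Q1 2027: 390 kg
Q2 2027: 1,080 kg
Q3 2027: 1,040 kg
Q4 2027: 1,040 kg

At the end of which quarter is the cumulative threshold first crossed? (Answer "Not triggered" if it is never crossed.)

Q3 2027

Through Q4 2024: 3,550 kg
Through Q1 2025: 3,830 kg
Through Q2 2025: 4,210 kg
Through Q3 2025: 6,120 kg
Through Q4 2025: 12,780 kg
Through Q1 2026: 14,710 kg
Through Q2 2026: 16,160 kg
Through Q3 2026: 19,080 kg
Through Q4 2026: 20,170 kg
Through Q1 2027: 20,560 kg
Through Q2 2027: 21,640 kg
Through Q3 2027: 22,680 kg ← exceeds threshold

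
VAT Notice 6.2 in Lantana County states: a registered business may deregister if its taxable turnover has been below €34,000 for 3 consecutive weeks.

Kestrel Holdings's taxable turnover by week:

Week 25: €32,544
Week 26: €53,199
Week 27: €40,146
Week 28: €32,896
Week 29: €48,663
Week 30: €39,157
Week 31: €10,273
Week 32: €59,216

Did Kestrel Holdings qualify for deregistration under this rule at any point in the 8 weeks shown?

Weeks below €34,000: Week 25, Week 28, Week 31.
Longest run of consecutive weeks below the threshold: 1.
1 < 3, so Kestrel Holdings never became eligible.

No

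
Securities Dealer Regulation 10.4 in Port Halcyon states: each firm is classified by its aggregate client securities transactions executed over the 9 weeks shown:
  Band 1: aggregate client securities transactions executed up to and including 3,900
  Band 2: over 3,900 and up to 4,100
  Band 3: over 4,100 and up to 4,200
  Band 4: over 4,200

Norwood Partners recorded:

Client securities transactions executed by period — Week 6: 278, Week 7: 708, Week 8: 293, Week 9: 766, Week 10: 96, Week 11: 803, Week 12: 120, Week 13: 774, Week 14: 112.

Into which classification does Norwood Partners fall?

Aggregate client securities transactions executed: 278 + 708 + 293 + 766 + 96 + 803 + 120 + 774 + 112 = 3,950.
3,900 < 3,950 ≤ 4,100, so Band 2 applies.

Band 2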